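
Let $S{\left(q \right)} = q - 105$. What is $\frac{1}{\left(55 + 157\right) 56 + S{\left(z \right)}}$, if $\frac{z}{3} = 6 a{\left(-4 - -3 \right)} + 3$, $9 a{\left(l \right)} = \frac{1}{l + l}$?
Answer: $\frac{1}{11775} \approx 8.4926 \cdot 10^{-5}$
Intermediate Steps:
$a{\left(l \right)} = \frac{1}{18 l}$ ($a{\left(l \right)} = \frac{1}{9 \left(l + l\right)} = \frac{1}{9 \cdot 2 l} = \frac{\frac{1}{2} \frac{1}{l}}{9} = \frac{1}{18 l}$)
$z = 8$ ($z = 3 \left(6 \frac{1}{18 \left(-4 - -3\right)} + 3\right) = 3 \left(6 \frac{1}{18 \left(-4 + 3\right)} + 3\right) = 3 \left(6 \frac{1}{18 \left(-1\right)} + 3\right) = 3 \left(6 \cdot \frac{1}{18} \left(-1\right) + 3\right) = 3 \left(6 \left(- \frac{1}{18}\right) + 3\right) = 3 \left(- \frac{1}{3} + 3\right) = 3 \cdot \frac{8}{3} = 8$)
$S{\left(q \right)} = -105 + q$
$\frac{1}{\left(55 + 157\right) 56 + S{\left(z \right)}} = \frac{1}{\left(55 + 157\right) 56 + \left(-105 + 8\right)} = \frac{1}{212 \cdot 56 - 97} = \frac{1}{11872 - 97} = \frac{1}{11775}$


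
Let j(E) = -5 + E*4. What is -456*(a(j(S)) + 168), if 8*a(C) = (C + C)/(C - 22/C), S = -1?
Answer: -4529106/59 ≈ -76765.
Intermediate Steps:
j(E) = -5 + 4*E
a(C) = C/(4*(C - 22/C)) (a(C) = ((C + C)/(C - 22/C))/8 = ((2*C)/(C - 22/C))/8 = (2*C/(C - 22/C))/8 = C/(4*(C - 22/C)))
-456*(a(j(S)) + 168) = -456*((-5 + 4*(-1))**2/(4*(-22 + (-5 + 4*(-1))**2)) + 168) = -456*((-5 - 4)**2/(4*(-22 + (-5 - 4)**2)) + 168) = -456*((1/4)*(-9)**2/(-22 + (-9)**2) + 168) = -456*((1/4)*81/(-22 + 81) + 168) = -456*((1/4)*81/59 + 168) = -456*((1/4)*81*(1/59) + 168) = -456*(81/236 + 168) = -456*39729/236 = -4529106/59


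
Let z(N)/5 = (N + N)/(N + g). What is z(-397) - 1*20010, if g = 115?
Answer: -2819425/141 ≈ -19996.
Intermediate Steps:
z(N) = 10*N/(115 + N) (z(N) = 5*((N + N)/(N + 115)) = 5*((2*N)/(115 + N)) = 5*(2*N/(115 + N)) = 10*N/(115 + N))
z(-397) - 1*20010 = 10*(-397)/(115 - 397) - 1*20010 = 10*(-397)/(-282) - 20010 = 10*(-397)*(-1/282) - 20010 = 1985/141 - 20010 = -2819425/141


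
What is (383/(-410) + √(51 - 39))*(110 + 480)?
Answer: -22597/41 + 1180*√3 ≈ 1492.7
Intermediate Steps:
(383/(-410) + √(51 - 39))*(110 + 480) = (383*(-1/410) + √12)*590 = (-383/410 + 2*√3)*590 = -22597/41 + 1180*√3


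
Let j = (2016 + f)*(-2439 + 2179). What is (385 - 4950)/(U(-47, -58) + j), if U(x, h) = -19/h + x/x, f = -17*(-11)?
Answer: 264770/33221163 ≈ 0.0079699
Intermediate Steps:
f = 187
U(x, h) = 1 - 19/h (U(x, h) = -19/h + 1 = 1 - 19/h)
j = -572780 (j = (2016 + 187)*(-2439 + 2179) = 2203*(-260) = -572780)
(385 - 4950)/(U(-47, -58) + j) = (385 - 4950)/((-19 - 58)/(-58) - 572780) = -4565/(-1/58*(-77) - 572780) = -4565/(77/58 - 572780) = -4565/(-33221163/58) = -4565*(-58/33221163) = 264770/33221163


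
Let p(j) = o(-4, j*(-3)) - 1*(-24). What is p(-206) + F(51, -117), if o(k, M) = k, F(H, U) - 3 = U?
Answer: -94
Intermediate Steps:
F(H, U) = 3 + U
p(j) = 20 (p(j) = -4 - 1*(-24) = -4 + 24 = 20)
p(-206) + F(51, -117) = 20 + (3 - 117) = 20 - 114 = -94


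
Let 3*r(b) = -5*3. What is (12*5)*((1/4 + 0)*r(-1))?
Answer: -75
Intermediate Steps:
r(b) = -5 (r(b) = (-5*3)/3 = (⅓)*(-15) = -5)
(12*5)*((1/4 + 0)*r(-1)) = (12*5)*((1/4 + 0)*(-5)) = 60*((¼ + 0)*(-5)) = 60*((¼)*(-5)) = 60*(-5/4) = -75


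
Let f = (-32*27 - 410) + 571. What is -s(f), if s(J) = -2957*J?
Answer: -2078771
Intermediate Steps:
f = -703 (f = (-864 - 410) + 571 = -1274 + 571 = -703)
-s(f) = -(-2957)*(-703) = -1*2078771 = -2078771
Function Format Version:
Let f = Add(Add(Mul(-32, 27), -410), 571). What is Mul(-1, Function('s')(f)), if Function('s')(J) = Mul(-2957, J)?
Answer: -2078771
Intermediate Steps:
f = -703 (f = Add(Add(-864, -410), 571) = Add(-1274, 571) = -703)
Mul(-1, Function('s')(f)) = Mul(-1, Mul(-2957, -703)) = Mul(-1, 2078771) = -2078771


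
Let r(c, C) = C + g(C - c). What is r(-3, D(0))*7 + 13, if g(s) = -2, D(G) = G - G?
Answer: -1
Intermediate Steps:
D(G) = 0
r(c, C) = -2 + C (r(c, C) = C - 2 = -2 + C)
r(-3, D(0))*7 + 13 = (-2 + 0)*7 + 13 = -2*7 + 13 = -14 + 13 = -1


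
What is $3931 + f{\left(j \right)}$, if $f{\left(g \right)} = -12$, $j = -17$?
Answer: $3919$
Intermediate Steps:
$3931 + f{\left(j \right)} = 3931 - 12 = 3919$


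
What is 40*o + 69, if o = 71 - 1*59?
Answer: 549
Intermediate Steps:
o = 12 (o = 71 - 59 = 12)
40*o + 69 = 40*12 + 69 = 480 + 69 = 549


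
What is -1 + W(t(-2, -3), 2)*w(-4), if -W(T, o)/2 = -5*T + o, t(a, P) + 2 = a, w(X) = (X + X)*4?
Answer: 1407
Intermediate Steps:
w(X) = 8*X (w(X) = (2*X)*4 = 8*X)
t(a, P) = -2 + a
W(T, o) = -2*o + 10*T (W(T, o) = -2*(-5*T + o) = -2*(o - 5*T) = -2*o + 10*T)
-1 + W(t(-2, -3), 2)*w(-4) = -1 + (-2*2 + 10*(-2 - 2))*(8*(-4)) = -1 + (-4 + 10*(-4))*(-32) = -1 + (-4 - 40)*(-32) = -1 - 44*(-32) = -1 + 1408 = 1407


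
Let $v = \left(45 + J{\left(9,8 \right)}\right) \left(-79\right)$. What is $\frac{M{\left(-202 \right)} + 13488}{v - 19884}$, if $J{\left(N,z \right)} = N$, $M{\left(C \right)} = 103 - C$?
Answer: $- \frac{13793}{24150} \approx -0.57114$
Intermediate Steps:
$v = -4266$ ($v = \left(45 + 9\right) \left(-79\right) = 54 \left(-79\right) = -4266$)
$\frac{M{\left(-202 \right)} + 13488}{v - 19884} = \frac{\left(103 - -202\right) + 13488}{-4266 - 19884} = \frac{\left(103 + 202\right) + 13488}{-24150} = \left(305 + 13488\right) \left(- \frac{1}{24150}\right) = 13793 \left(- \frac{1}{24150}\right) = - \frac{13793}{24150}$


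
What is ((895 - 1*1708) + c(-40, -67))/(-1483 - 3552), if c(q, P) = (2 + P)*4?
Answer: 1073/5035 ≈ 0.21311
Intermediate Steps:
c(q, P) = 8 + 4*P
((895 - 1*1708) + c(-40, -67))/(-1483 - 3552) = ((895 - 1*1708) + (8 + 4*(-67)))/(-1483 - 3552) = ((895 - 1708) + (8 - 268))/(-5035) = (-813 - 260)*(-1/5035) = -1073*(-1/5035) = 1073/5035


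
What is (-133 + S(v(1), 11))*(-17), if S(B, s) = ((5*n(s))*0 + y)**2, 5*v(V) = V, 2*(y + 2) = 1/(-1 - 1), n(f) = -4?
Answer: 34799/16 ≈ 2174.9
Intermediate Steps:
y = -9/4 (y = -2 + 1/(2*(-1 - 1)) = -2 + (1/2)/(-2) = -2 + (1/2)*(-1/2) = -2 - 1/4 = -9/4 ≈ -2.2500)
v(V) = V/5
S(B, s) = 81/16 (S(B, s) = ((5*(-4))*0 - 9/4)**2 = (-20*0 - 9/4)**2 = (0 - 9/4)**2 = (-9/4)**2 = 81/16)
(-133 + S(v(1), 11))*(-17) = (-133 + 81/16)*(-17) = -2047/16*(-17) = 34799/16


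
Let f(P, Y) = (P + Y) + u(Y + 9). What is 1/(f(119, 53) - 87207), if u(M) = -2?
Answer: -1/87037 ≈ -1.1489e-5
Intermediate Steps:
f(P, Y) = -2 + P + Y (f(P, Y) = (P + Y) - 2 = -2 + P + Y)
1/(f(119, 53) - 87207) = 1/((-2 + 119 + 53) - 87207) = 1/(170 - 87207) = 1/(-87037) = -1/87037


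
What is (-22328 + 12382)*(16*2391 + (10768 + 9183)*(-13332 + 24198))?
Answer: -2156549625612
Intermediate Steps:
(-22328 + 12382)*(16*2391 + (10768 + 9183)*(-13332 + 24198)) = -9946*(38256 + 19951*10866) = -9946*(38256 + 216787566) = -9946*216825822 = -2156549625612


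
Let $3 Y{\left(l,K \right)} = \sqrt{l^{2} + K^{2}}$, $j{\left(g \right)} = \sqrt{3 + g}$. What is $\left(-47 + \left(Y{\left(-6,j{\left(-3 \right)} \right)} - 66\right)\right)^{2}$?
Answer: $12321$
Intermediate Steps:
$Y{\left(l,K \right)} = \frac{\sqrt{K^{2} + l^{2}}}{3}$ ($Y{\left(l,K \right)} = \frac{\sqrt{l^{2} + K^{2}}}{3} = \frac{\sqrt{K^{2} + l^{2}}}{3}$)
$\left(-47 + \left(Y{\left(-6,j{\left(-3 \right)} \right)} - 66\right)\right)^{2} = \left(-47 - \left(66 - \frac{\sqrt{\left(\sqrt{3 - 3}\right)^{2} + \left(-6\right)^{2}}}{3}\right)\right)^{2} = \left(-47 - \left(66 - \frac{\sqrt{\left(\sqrt{0}\right)^{2} + 36}}{3}\right)\right)^{2} = \left(-47 - \left(66 - \frac{\sqrt{0^{2} + 36}}{3}\right)\right)^{2} = \left(-47 - \left(66 - \frac{\sqrt{0 + 36}}{3}\right)\right)^{2} = \left(-47 - \left(66 - \frac{\sqrt{36}}{3}\right)\right)^{2} = \left(-47 + \left(\frac{1}{3} \cdot 6 - 66\right)\right)^{2} = \left(-47 + \left(2 - 66\right)\right)^{2} = \left(-47 - 64\right)^{2} = \left(-111\right)^{2} = 12321$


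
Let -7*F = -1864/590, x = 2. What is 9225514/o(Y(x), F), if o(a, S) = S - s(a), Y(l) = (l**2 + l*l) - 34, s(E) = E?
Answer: 9525343205/27311 ≈ 3.4877e+5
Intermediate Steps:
F = 932/2065 (F = -(-1864)/(7*590) = -1/7*(-932/295) = 932/2065 ≈ 0.45133)
Y(l) = -34 + 2*l**2 (Y(l) = (l**2 + l**2) - 34 = 2*l**2 - 34 = -34 + 2*l**2)
o(a, S) = S - a
9225514/o(Y(x), F) = 9225514/(932/2065 - (-34 + 2*2**2)) = 9225514/(932/2065 - (-34 + 2*4)) = 9225514/(932/2065 - (-34 + 8)) = 9225514/(932/2065 - 1*(-26)) = 9225514/(932/2065 + 26) = 9225514/(54622/2065) = 9225514*(2065/54622) = 9525343205/27311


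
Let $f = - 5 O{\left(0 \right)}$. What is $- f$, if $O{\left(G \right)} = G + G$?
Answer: $0$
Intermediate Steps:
$O{\left(G \right)} = 2 G$
$f = 0$ ($f = - 5 \cdot 2 \cdot 0 = \left(-5\right) 0 = 0$)
$- f = \left(-1\right) 0 = 0$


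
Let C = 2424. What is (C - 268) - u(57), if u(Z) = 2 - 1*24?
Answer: 2178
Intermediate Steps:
u(Z) = -22 (u(Z) = 2 - 24 = -22)
(C - 268) - u(57) = (2424 - 268) - 1*(-22) = 2156 + 22 = 2178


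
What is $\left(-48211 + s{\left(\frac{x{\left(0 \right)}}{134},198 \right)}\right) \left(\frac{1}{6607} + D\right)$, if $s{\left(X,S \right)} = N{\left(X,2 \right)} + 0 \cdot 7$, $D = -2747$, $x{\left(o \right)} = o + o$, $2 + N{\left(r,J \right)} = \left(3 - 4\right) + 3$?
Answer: $\frac{875002073308}{6607} \approx 1.3244 \cdot 10^{8}$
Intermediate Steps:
$N{\left(r,J \right)} = 0$ ($N{\left(r,J \right)} = -2 + \left(\left(3 - 4\right) + 3\right) = -2 + \left(-1 + 3\right) = -2 + 2 = 0$)
$x{\left(o \right)} = 2 o$
$s{\left(X,S \right)} = 0$ ($s{\left(X,S \right)} = 0 + 0 \cdot 7 = 0 + 0 = 0$)
$\left(-48211 + s{\left(\frac{x{\left(0 \right)}}{134},198 \right)}\right) \left(\frac{1}{6607} + D\right) = \left(-48211 + 0\right) \left(\frac{1}{6607} - 2747\right) = - 48211 \left(\frac{1}{6607} - 2747\right) = \left(-48211\right) \left(- \frac{18149428}{6607}\right) = \frac{875002073308}{6607}$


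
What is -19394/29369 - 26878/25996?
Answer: -646773203/381738262 ≈ -1.6943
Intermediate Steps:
-19394/29369 - 26878/25996 = -19394*1/29369 - 26878*1/25996 = -19394/29369 - 13439/12998 = -646773203/381738262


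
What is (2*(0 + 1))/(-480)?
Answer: -1/240 ≈ -0.0041667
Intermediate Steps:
(2*(0 + 1))/(-480) = (2*1)*(-1/480) = 2*(-1/480) = -1/240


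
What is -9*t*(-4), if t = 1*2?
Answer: 72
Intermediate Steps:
t = 2
-9*t*(-4) = -9*2*(-4) = -18*(-4) = 72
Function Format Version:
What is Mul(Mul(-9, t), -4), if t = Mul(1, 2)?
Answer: 72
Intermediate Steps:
t = 2
Mul(Mul(-9, t), -4) = Mul(Mul(-9, 2), -4) = Mul(-18, -4) = 72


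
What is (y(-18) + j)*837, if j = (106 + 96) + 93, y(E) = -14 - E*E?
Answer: -35991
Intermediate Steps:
y(E) = -14 - E²
j = 295 (j = 202 + 93 = 295)
(y(-18) + j)*837 = ((-14 - 1*(-18)²) + 295)*837 = ((-14 - 1*324) + 295)*837 = ((-14 - 324) + 295)*837 = (-338 + 295)*837 = -43*837 = -35991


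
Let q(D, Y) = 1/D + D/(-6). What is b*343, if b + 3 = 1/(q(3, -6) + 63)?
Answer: -385875/377 ≈ -1023.5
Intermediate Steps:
q(D, Y) = 1/D - D/6 (q(D, Y) = 1/D + D*(-⅙) = 1/D - D/6)
b = -1125/377 (b = -3 + 1/((1/3 - ⅙*3) + 63) = -3 + 1/((⅓ - ½) + 63) = -3 + 1/(-⅙ + 63) = -3 + 1/(377/6) = -3 + 6/377 = -1125/377 ≈ -2.9841)
b*343 = -1125/377*343 = -385875/377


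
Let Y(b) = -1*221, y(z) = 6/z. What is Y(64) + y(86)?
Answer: -9500/43 ≈ -220.93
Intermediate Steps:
Y(b) = -221
Y(64) + y(86) = -221 + 6/86 = -221 + 6*(1/86) = -221 + 3/43 = -9500/43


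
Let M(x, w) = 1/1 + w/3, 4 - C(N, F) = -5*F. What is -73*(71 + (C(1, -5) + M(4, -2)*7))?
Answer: -11461/3 ≈ -3820.3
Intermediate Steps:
C(N, F) = 4 + 5*F (C(N, F) = 4 - (-5)*F = 4 + 5*F)
M(x, w) = 1 + w/3 (M(x, w) = 1*1 + w*(⅓) = 1 + w/3)
-73*(71 + (C(1, -5) + M(4, -2)*7)) = -73*(71 + ((4 + 5*(-5)) + (1 + (⅓)*(-2))*7)) = -73*(71 + ((4 - 25) + (1 - ⅔)*7)) = -73*(71 + (-21 + (⅓)*7)) = -73*(71 + (-21 + 7/3)) = -73*(71 - 56/3) = -73*157/3 = -11461/3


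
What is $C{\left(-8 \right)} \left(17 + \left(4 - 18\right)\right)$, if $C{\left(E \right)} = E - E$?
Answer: $0$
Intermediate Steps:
$C{\left(E \right)} = 0$
$C{\left(-8 \right)} \left(17 + \left(4 - 18\right)\right) = 0 \left(17 + \left(4 - 18\right)\right) = 0 \left(17 - 14\right) = 0 \cdot 3 = 0$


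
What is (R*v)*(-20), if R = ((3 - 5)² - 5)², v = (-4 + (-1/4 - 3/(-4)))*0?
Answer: 0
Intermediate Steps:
v = 0 (v = (-4 + (-1*¼ - 3*(-¼)))*0 = (-4 + (-¼ + ¾))*0 = (-4 + ½)*0 = -7/2*0 = 0)
R = 1 (R = ((-2)² - 5)² = (4 - 5)² = (-1)² = 1)
(R*v)*(-20) = (1*0)*(-20) = 0*(-20) = 0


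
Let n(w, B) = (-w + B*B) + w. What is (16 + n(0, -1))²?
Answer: 289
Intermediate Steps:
n(w, B) = B² (n(w, B) = (-w + B²) + w = (B² - w) + w = B²)
(16 + n(0, -1))² = (16 + (-1)²)² = (16 + 1)² = 17² = 289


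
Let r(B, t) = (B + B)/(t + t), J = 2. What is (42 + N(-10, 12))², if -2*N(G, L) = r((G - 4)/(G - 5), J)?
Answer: 1570009/900 ≈ 1744.5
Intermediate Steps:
r(B, t) = B/t (r(B, t) = (2*B)/((2*t)) = (2*B)*(1/(2*t)) = B/t)
N(G, L) = -(-4 + G)/(4*(-5 + G)) (N(G, L) = -(G - 4)/(G - 5)/(2*2) = -(-4 + G)/(-5 + G)/(2*2) = -(-4 + G)/(4*(-5 + G)))
(42 + N(-10, 12))² = (42 + (4 - 1*(-10))/(4*(-5 - 10)))² = (42 + (¼)*(4 + 10)/(-15))² = (42 + (¼)*(-1/15)*14)² = (42 - 7/30)² = (1253/30)² = 1570009/900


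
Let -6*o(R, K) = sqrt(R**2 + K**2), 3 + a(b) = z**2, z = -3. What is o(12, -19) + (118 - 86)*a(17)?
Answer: 192 - sqrt(505)/6 ≈ 188.25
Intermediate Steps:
a(b) = 6 (a(b) = -3 + (-3)**2 = -3 + 9 = 6)
o(R, K) = -sqrt(K**2 + R**2)/6 (o(R, K) = -sqrt(R**2 + K**2)/6 = -sqrt(K**2 + R**2)/6)
o(12, -19) + (118 - 86)*a(17) = -sqrt((-19)**2 + 12**2)/6 + (118 - 86)*6 = -sqrt(361 + 144)/6 + 32*6 = -sqrt(505)/6 + 192 = 192 - sqrt(505)/6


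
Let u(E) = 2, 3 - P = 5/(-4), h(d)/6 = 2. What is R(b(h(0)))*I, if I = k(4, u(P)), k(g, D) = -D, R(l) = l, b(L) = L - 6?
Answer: -12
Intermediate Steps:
h(d) = 12 (h(d) = 6*2 = 12)
P = 17/4 (P = 3 - 5/(-4) = 3 - 5*(-1)/4 = 3 - 1*(-5/4) = 3 + 5/4 = 17/4 ≈ 4.2500)
b(L) = -6 + L
I = -2 (I = -1*2 = -2)
R(b(h(0)))*I = (-6 + 12)*(-2) = 6*(-2) = -12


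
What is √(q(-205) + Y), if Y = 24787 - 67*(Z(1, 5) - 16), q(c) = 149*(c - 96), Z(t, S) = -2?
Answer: 2*I*√4714 ≈ 137.32*I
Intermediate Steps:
q(c) = -14304 + 149*c (q(c) = 149*(-96 + c) = -14304 + 149*c)
Y = 25993 (Y = 24787 - 67*(-2 - 16) = 24787 - 67*(-18) = 24787 + 1206 = 25993)
√(q(-205) + Y) = √((-14304 + 149*(-205)) + 25993) = √((-14304 - 30545) + 25993) = √(-44849 + 25993) = √(-18856) = 2*I*√4714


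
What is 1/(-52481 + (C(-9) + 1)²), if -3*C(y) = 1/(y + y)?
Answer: -2916/153031571 ≈ -1.9055e-5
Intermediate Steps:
C(y) = -1/(6*y) (C(y) = -1/(3*(y + y)) = -1/(2*y)/3 = -1/(6*y))
1/(-52481 + (C(-9) + 1)²) = 1/(-52481 + (-⅙/(-9) + 1)²) = 1/(-52481 + (-⅙*(-⅑) + 1)²) = 1/(-52481 + (1/54 + 1)²) = 1/(-52481 + (55/54)²) = 1/(-52481 + 3025/2916) = 1/(-153031571/2916) = -2916/153031571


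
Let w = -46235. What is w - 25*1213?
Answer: -76560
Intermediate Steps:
w - 25*1213 = -46235 - 25*1213 = -46235 - 30325 = -76560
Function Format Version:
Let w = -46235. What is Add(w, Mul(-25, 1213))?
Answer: -76560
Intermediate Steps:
Add(w, Mul(-25, 1213)) = Add(-46235, Mul(-25, 1213)) = Add(-46235, -30325) = -76560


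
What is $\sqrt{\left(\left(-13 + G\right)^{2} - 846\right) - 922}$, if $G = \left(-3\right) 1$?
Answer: $6 i \sqrt{42} \approx 38.884 i$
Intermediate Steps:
$G = -3$
$\sqrt{\left(\left(-13 + G\right)^{2} - 846\right) - 922} = \sqrt{\left(\left(-13 - 3\right)^{2} - 846\right) - 922} = \sqrt{\left(\left(-16\right)^{2} - 846\right) - 922} = \sqrt{\left(256 - 846\right) - 922} = \sqrt{-590 - 922} = \sqrt{-1512} = 6 i \sqrt{42}$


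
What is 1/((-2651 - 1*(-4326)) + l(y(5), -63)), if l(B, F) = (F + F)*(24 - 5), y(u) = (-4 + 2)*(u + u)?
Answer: -1/719 ≈ -0.0013908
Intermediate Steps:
y(u) = -4*u
l(B, F) = 38*F (l(B, F) = (2*F)*19 = 38*F)
1/((-2651 - 1*(-4326)) + l(y(5), -63)) = 1/((-2651 - 1*(-4326)) + 38*(-63)) = 1/((-2651 + 4326) - 2394) = 1/(1675 - 2394) = 1/(-719) = -1/719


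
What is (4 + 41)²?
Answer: 2025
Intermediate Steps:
(4 + 41)² = 45² = 2025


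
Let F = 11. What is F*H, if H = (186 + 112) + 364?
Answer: 7282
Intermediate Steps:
H = 662 (H = 298 + 364 = 662)
F*H = 11*662 = 7282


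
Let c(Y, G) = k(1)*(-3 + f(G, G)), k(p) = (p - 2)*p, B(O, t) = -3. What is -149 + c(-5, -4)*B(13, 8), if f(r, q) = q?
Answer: -170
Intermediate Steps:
k(p) = p*(-2 + p) (k(p) = (-2 + p)*p = p*(-2 + p))
c(Y, G) = 3 - G (c(Y, G) = (1*(-2 + 1))*(-3 + G) = (1*(-1))*(-3 + G) = -(-3 + G) = 3 - G)
-149 + c(-5, -4)*B(13, 8) = -149 + (3 - 1*(-4))*(-3) = -149 + (3 + 4)*(-3) = -149 + 7*(-3) = -149 - 21 = -170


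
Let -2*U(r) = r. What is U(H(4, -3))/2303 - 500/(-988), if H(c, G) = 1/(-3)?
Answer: 1727497/3413046 ≈ 0.50615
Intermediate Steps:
H(c, G) = -⅓
U(r) = -r/2
U(H(4, -3))/2303 - 500/(-988) = -½*(-⅓)/2303 - 500/(-988) = (⅙)*(1/2303) - 500*(-1/988) = 1/13818 + 125/247 = 1727497/3413046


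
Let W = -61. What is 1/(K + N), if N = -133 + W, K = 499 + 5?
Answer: 1/310 ≈ 0.0032258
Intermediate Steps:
K = 504
N = -194 (N = -133 - 61 = -194)
1/(K + N) = 1/(504 - 194) = 1/310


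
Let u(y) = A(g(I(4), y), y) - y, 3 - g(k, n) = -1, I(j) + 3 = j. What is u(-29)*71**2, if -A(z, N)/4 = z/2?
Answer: 105861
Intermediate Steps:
I(j) = -3 + j
g(k, n) = 4 (g(k, n) = 3 - 1*(-1) = 3 + 1 = 4)
A(z, N) = -2*z (A(z, N) = -4*z/2 = -2*z)
u(y) = -8 - y (u(y) = -2*4 - y = -8 - y)
u(-29)*71**2 = (-8 - 1*(-29))*71**2 = (-8 + 29)*5041 = 21*5041 = 105861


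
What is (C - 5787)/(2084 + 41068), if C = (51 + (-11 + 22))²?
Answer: -67/1488 ≈ -0.045027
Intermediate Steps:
C = 3844 (C = (51 + 11)² = 62² = 3844)
(C - 5787)/(2084 + 41068) = (3844 - 5787)/(2084 + 41068) = -1943/43152 = -1943*1/43152 = -67/1488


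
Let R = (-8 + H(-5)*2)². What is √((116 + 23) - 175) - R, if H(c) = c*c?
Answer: -1764 + 6*I ≈ -1764.0 + 6.0*I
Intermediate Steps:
H(c) = c²
R = 1764 (R = (-8 + (-5)²*2)² = (-8 + 25*2)² = (-8 + 50)² = 42² = 1764)
√((116 + 23) - 175) - R = √((116 + 23) - 175) - 1*1764 = √(139 - 175) - 1764 = √(-36) - 1764 = 6*I - 1764 = -1764 + 6*I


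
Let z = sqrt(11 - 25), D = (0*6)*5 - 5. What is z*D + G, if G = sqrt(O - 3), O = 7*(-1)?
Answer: I*(sqrt(10) - 5*sqrt(14)) ≈ -15.546*I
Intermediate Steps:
O = -7
D = -5 (D = 0*5 - 5 = 0 - 5 = -5)
G = I*sqrt(10) (G = sqrt(-7 - 3) = sqrt(-10) = I*sqrt(10) ≈ 3.1623*I)
z = I*sqrt(14) (z = sqrt(-14) = I*sqrt(14) ≈ 3.7417*I)
z*D + G = (I*sqrt(14))*(-5) + I*sqrt(10) = -5*I*sqrt(14) + I*sqrt(10) = I*sqrt(10) - 5*I*sqrt(14)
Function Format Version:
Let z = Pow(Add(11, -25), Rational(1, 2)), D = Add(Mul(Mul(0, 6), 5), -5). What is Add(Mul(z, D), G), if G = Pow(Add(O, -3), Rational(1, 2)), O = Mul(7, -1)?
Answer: Mul(I, Add(Pow(10, Rational(1, 2)), Mul(-5, Pow(14, Rational(1, 2))))) ≈ Mul(-15.546, I)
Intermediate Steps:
O = -7
D = -5 (D = Add(Mul(0, 5), -5) = Add(0, -5) = -5)
G = Mul(I, Pow(10, Rational(1, 2))) (G = Pow(Add(-7, -3), Rational(1, 2)) = Pow(-10, Rational(1, 2)) = Mul(I, Pow(10, Rational(1, 2))) ≈ Mul(3.1623, I))
z = Mul(I, Pow(14, Rational(1, 2))) (z = Pow(-14, Rational(1, 2)) = Mul(I, Pow(14, Rational(1, 2))) ≈ Mul(3.7417, I))
Add(Mul(z, D), G) = Add(Mul(Mul(I, Pow(14, Rational(1, 2))), -5), Mul(I, Pow(10, Rational(1, 2)))) = Add(Mul(-5, I, Pow(14, Rational(1, 2))), Mul(I, Pow(10, Rational(1, 2)))) = Add(Mul(I, Pow(10, Rational(1, 2))), Mul(-5, I, Pow(14, Rational(1, 2))))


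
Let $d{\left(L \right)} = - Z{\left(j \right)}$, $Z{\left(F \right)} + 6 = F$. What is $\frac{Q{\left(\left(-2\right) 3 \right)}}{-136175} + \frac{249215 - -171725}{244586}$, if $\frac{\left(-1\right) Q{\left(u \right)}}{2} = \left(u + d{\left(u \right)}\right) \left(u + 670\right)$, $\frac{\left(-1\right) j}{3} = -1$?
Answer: $\frac{28173536938}{16653249275} \approx 1.6918$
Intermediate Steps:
$j = 3$ ($j = \left(-3\right) \left(-1\right) = 3$)
$Z{\left(F \right)} = -6 + F$
$d{\left(L \right)} = 3$ ($d{\left(L \right)} = - (-6 + 3) = \left(-1\right) \left(-3\right) = 3$)
$Q{\left(u \right)} = - 2 \left(3 + u\right) \left(670 + u\right)$ ($Q{\left(u \right)} = - 2 \left(u + 3\right) \left(u + 670\right) = - 2 \left(3 + u\right) \left(670 + u\right)$)
$\frac{Q{\left(\left(-2\right) 3 \right)}}{-136175} + \frac{249215 - -171725}{244586} = \frac{-4020 - 1346 \left(\left(-2\right) 3\right) - 2 \left(\left(-2\right) 3\right)^{2}}{-136175} + \frac{249215 - -171725}{244586} = \left(-4020 - -8076 - 2 \left(-6\right)^{2}\right) \left(- \frac{1}{136175}\right) + \left(249215 + 171725\right) \frac{1}{244586} = \left(-4020 + 8076 - 72\right) \left(- \frac{1}{136175}\right) + 420940 \cdot \frac{1}{244586} = \left(-4020 + 8076 - 72\right) \left(- \frac{1}{136175}\right) + \frac{210470}{122293} = 3984 \left(- \frac{1}{136175}\right) + \frac{210470}{122293} = - \frac{3984}{136175} + \frac{210470}{122293} = \frac{28173536938}{16653249275}$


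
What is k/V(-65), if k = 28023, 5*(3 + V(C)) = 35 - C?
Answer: 28023/17 ≈ 1648.4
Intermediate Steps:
V(C) = 4 - C/5 (V(C) = -3 + (35 - C)/5 = -3 + (7 - C/5) = 4 - C/5)
k/V(-65) = 28023/(4 - ⅕*(-65)) = 28023/(4 + 13) = 28023/17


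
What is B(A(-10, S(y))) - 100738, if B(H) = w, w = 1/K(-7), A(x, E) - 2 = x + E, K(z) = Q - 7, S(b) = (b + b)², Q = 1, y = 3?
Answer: -604429/6 ≈ -1.0074e+5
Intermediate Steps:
S(b) = 4*b² (S(b) = (2*b)² = 4*b²)
K(z) = -6 (K(z) = 1 - 7 = -6)
A(x, E) = 2 + E + x (A(x, E) = 2 + (x + E) = 2 + (E + x) = 2 + E + x)
w = -⅙ (w = 1/(-6) = -⅙ ≈ -0.16667)
B(H) = -⅙
B(A(-10, S(y))) - 100738 = -⅙ - 100738 = -604429/6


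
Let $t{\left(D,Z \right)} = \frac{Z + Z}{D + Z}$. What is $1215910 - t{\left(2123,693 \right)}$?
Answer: $\frac{155636417}{128} \approx 1.2159 \cdot 10^{6}$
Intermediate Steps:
$t{\left(D,Z \right)} = \frac{2 Z}{D + Z}$
$1215910 - t{\left(2123,693 \right)} = 1215910 - 2 \cdot 693 \frac{1}{2123 + 693} = 1215910 - 2 \cdot 693 \cdot \frac{1}{2816} = 1215910 - \frac{63}{128} = \frac{155636417}{128}$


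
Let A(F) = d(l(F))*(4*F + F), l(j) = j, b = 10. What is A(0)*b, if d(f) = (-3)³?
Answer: 0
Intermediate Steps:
d(f) = -27
A(F) = -135*F (A(F) = -27*(4*F + F) = -135*F)
A(0)*b = -135*0*10 = 0*10 = 0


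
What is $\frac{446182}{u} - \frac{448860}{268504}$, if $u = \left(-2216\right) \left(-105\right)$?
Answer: $\frac{960056683}{3904719420} \approx 0.24587$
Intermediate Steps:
$u = 232680$
$\frac{446182}{u} - \frac{448860}{268504} = \frac{446182}{232680} - \frac{448860}{268504} = 446182 \cdot \frac{1}{232680} - \frac{112215}{67126} = \frac{223091}{116340} - \frac{112215}{67126} = \frac{960056683}{3904719420}$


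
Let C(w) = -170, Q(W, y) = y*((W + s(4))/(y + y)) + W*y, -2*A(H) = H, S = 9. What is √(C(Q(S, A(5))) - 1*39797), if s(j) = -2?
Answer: I*√39967 ≈ 199.92*I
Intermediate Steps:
A(H) = -H/2
Q(W, y) = -1 + W/2 + W*y (Q(W, y) = y*((W - 2)/(y + y)) + W*y = y*((-2 + W)/((2*y))) + W*y = y*((-2 + W)*(1/(2*y))) + W*y = y*((-2 + W)/(2*y)) + W*y = (-1 + W/2) + W*y = -1 + W/2 + W*y)
√(C(Q(S, A(5))) - 1*39797) = √(-170 - 1*39797) = √(-170 - 39797) = √(-39967) = I*√39967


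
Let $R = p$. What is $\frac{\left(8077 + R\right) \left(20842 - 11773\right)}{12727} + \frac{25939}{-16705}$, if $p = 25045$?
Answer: $\frac{385967297849}{16354195} \approx 23601.0$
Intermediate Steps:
$R = 25045$
$\frac{\left(8077 + R\right) \left(20842 - 11773\right)}{12727} + \frac{25939}{-16705} = \frac{\left(8077 + 25045\right) \left(20842 - 11773\right)}{12727} + \frac{25939}{-16705} = 33122 \cdot 9069 \cdot \frac{1}{12727} + 25939 \left(- \frac{1}{16705}\right) = 300383418 \cdot \frac{1}{12727} - \frac{25939}{16705} = \frac{300383418}{12727} - \frac{25939}{16705} = \frac{385967297849}{16354195}$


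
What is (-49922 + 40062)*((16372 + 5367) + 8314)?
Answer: -296322580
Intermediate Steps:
(-49922 + 40062)*((16372 + 5367) + 8314) = -9860*(21739 + 8314) = -9860*30053 = -296322580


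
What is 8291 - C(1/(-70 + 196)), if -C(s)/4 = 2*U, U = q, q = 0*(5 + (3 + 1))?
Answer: 8291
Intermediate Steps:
q = 0 (q = 0*(5 + 4) = 0*9 = 0)
U = 0
C(s) = 0 (C(s) = -8*0 = -4*0 = 0)
8291 - C(1/(-70 + 196)) = 8291 - 1*0 = 8291 + 0 = 8291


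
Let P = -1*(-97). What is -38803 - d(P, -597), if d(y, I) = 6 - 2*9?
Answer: -38791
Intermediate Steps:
P = 97
d(y, I) = -12 (d(y, I) = 6 - 18 = -12)
-38803 - d(P, -597) = -38803 - 1*(-12) = -38803 + 12 = -38791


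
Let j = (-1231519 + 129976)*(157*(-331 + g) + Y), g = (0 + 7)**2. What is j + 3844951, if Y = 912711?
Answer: -956616853340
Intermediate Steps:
g = 49 (g = 7**2 = 49)
j = -956620698291 (j = (-1231519 + 129976)*(157*(-331 + 49) + 912711) = -1101543*(157*(-282) + 912711) = -1101543*(-44274 + 912711) = -1101543*868437 = -956620698291)
j + 3844951 = -956620698291 + 3844951 = -956616853340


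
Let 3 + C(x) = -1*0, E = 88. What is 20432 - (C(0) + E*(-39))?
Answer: 23867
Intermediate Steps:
C(x) = -3 (C(x) = -3 - 1*0 = -3 + 0 = -3)
20432 - (C(0) + E*(-39)) = 20432 - (-3 + 88*(-39)) = 20432 - (-3 - 3432) = 20432 - 1*(-3435) = 20432 + 3435 = 23867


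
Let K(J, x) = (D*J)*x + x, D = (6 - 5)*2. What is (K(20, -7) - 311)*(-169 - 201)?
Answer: 221260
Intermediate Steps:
D = 2 (D = 1*2 = 2)
K(J, x) = x + 2*J*x (K(J, x) = (2*J)*x + x = 2*J*x + x = x + 2*J*x)
(K(20, -7) - 311)*(-169 - 201) = (-7*(1 + 2*20) - 311)*(-169 - 201) = (-7*(1 + 40) - 311)*(-370) = (-7*41 - 311)*(-370) = (-287 - 311)*(-370) = -598*(-370) = 221260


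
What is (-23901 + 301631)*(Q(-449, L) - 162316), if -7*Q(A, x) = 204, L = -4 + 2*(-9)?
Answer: -315616815680/7 ≈ -4.5088e+10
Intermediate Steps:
L = -22 (L = -4 - 18 = -22)
Q(A, x) = -204/7 (Q(A, x) = -⅐*204 = -204/7)
(-23901 + 301631)*(Q(-449, L) - 162316) = (-23901 + 301631)*(-204/7 - 162316) = 277730*(-1136416/7) = -315616815680/7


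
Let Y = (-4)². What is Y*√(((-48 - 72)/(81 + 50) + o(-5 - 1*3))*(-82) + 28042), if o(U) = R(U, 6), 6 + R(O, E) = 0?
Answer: 16*√490961014/131 ≈ 2706.3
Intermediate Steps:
R(O, E) = -6 (R(O, E) = -6 + 0 = -6)
o(U) = -6
Y = 16
Y*√(((-48 - 72)/(81 + 50) + o(-5 - 1*3))*(-82) + 28042) = 16*√(((-48 - 72)/(81 + 50) - 6)*(-82) + 28042) = 16*√((-120/131 - 6)*(-82) + 28042) = 16*√(-906/131*(-82) + 28042) = 16*√(74292/131 + 28042) = 16*√(3747794/131) = 16*(√490961014/131) = 16*√490961014/131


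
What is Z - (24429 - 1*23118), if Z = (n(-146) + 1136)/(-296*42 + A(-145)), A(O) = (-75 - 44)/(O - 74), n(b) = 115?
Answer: -3569457048/2722489 ≈ -1311.1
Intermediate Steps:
A(O) = -119/(-74 + O)
Z = -273969/2722489 (Z = (115 + 1136)/(-296*42 - 119/(-74 - 145)) = 1251/(-12432 - 119/(-219)) = 1251/(-12432 - 119*(-1/219)) = 1251/(-12432 + 119/219) = 1251/(-2722489/219) = 1251*(-219/2722489) = -273969/2722489 ≈ -0.10063)
Z - (24429 - 1*23118) = -273969/2722489 - (24429 - 1*23118) = -273969/2722489 - (24429 - 23118) = -273969/2722489 - 1*1311 = -273969/2722489 - 1311 = -3569457048/2722489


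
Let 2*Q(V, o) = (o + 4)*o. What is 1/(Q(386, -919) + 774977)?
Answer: 2/2390839 ≈ 8.3653e-7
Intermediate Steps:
Q(V, o) = o*(4 + o)/2 (Q(V, o) = ((o + 4)*o)/2 = ((4 + o)*o)/2 = (o*(4 + o))/2 = o*(4 + o)/2)
1/(Q(386, -919) + 774977) = 1/((½)*(-919)*(4 - 919) + 774977) = 1/((½)*(-919)*(-915) + 774977) = 1/(840885/2 + 774977) = 1/(2390839/2) = 2/2390839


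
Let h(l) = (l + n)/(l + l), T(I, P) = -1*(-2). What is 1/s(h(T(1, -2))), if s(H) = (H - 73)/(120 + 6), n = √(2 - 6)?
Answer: -18270/10513 - 126*I/10513 ≈ -1.7378 - 0.011985*I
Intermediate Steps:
T(I, P) = 2
n = 2*I (n = √(-4) = 2*I ≈ 2.0*I)
h(l) = (l + 2*I)/(2*l) (h(l) = (l + 2*I)/(l + l) = (l + 2*I)/((2*l)) = (l + 2*I)*(1/(2*l)) = (l + 2*I)/(2*l))
s(H) = -73/126 + H/126 (s(H) = (-73 + H)/126 = (-73 + H)*(1/126) = -73/126 + H/126)
1/s(h(T(1, -2))) = 1/(-73/126 + ((I + (½)*2)/2)/126) = 1/(-73/126 + ((I + 1)/2)/126) = 1/(-73/126 + ((1 + I)/2)/126) = 1/(-73/126 + (½ + I/2)/126) = 1/(-73/126 + (1/252 + I/252)) = 1/(-145/252 + I/252) = 31752*(-145/252 - I/252)/10513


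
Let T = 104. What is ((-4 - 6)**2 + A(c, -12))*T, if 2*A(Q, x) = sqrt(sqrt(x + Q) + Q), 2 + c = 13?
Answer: 10400 + 52*sqrt(11 + I) ≈ 10573.0 + 7.8312*I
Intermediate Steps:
c = 11 (c = -2 + 13 = 11)
A(Q, x) = sqrt(Q + sqrt(Q + x))/2 (A(Q, x) = sqrt(sqrt(x + Q) + Q)/2 = sqrt(sqrt(Q + x) + Q)/2 = sqrt(Q + sqrt(Q + x))/2)
((-4 - 6)**2 + A(c, -12))*T = ((-4 - 6)**2 + sqrt(11 + sqrt(11 - 12))/2)*104 = ((-10)**2 + sqrt(11 + sqrt(-1))/2)*104 = (100 + sqrt(11 + I)/2)*104 = 10400 + 52*sqrt(11 + I)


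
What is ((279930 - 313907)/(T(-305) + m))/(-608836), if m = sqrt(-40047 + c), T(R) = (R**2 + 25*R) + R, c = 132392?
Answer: 578254563/881724414636896 - 33977*sqrt(92345)/4408622073184480 ≈ 6.5348e-7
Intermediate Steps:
T(R) = R**2 + 26*R
m = sqrt(92345) (m = sqrt(-40047 + 132392) = sqrt(92345) ≈ 303.88)
((279930 - 313907)/(T(-305) + m))/(-608836) = ((279930 - 313907)/(-305*(26 - 305) + sqrt(92345)))/(-608836) = -33977/(-305*(-279) + sqrt(92345))*(-1/608836) = -33977/(85095 + sqrt(92345))*(-1/608836) = 33977/(608836*(85095 + sqrt(92345)))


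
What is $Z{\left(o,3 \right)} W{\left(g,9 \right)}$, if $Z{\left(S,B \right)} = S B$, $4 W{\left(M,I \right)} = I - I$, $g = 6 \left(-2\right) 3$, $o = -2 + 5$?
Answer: $0$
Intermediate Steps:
$o = 3$
$g = -36$ ($g = \left(-12\right) 3 = -36$)
$W{\left(M,I \right)} = 0$ ($W{\left(M,I \right)} = \frac{I - I}{4} = \frac{1}{4} \cdot 0 = 0$)
$Z{\left(S,B \right)} = B S$
$Z{\left(o,3 \right)} W{\left(g,9 \right)} = 3 \cdot 3 \cdot 0 = 9 \cdot 0 = 0$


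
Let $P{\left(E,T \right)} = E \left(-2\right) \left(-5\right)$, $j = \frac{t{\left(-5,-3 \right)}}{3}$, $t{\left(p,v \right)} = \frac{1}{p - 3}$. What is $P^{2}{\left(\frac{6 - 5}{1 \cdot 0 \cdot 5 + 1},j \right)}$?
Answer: $100$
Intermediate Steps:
$t{\left(p,v \right)} = \frac{1}{-3 + p}$
$j = - \frac{1}{24}$ ($j = \frac{1}{\left(-3 - 5\right) 3} = \frac{1}{-8} \cdot \frac{1}{3} = \left(- \frac{1}{8}\right) \frac{1}{3} = - \frac{1}{24} \approx -0.041667$)
$P{\left(E,T \right)} = 10 E$ ($P{\left(E,T \right)} = - 2 E \left(-5\right) = 10 E$)
$P^{2}{\left(\frac{6 - 5}{1 \cdot 0 \cdot 5 + 1},j \right)} = \left(10 \frac{6 - 5}{1 \cdot 0 \cdot 5 + 1}\right)^{2} = \left(10 \cdot 1 \frac{1}{0 \cdot 5 + 1}\right)^{2} = \left(10 \cdot 1 \frac{1}{0 + 1}\right)^{2} = \left(10 \cdot 1 \cdot 1^{-1}\right)^{2} = \left(10 \cdot 1 \cdot 1\right)^{2} = \left(10 \cdot 1\right)^{2} = 10^{2} = 100$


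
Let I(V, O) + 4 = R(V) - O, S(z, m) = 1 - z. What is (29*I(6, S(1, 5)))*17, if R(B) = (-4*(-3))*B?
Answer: 33524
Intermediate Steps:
R(B) = 12*B
I(V, O) = -4 - O + 12*V (I(V, O) = -4 + (12*V - O) = -4 + (-O + 12*V) = -4 - O + 12*V)
(29*I(6, S(1, 5)))*17 = (29*(-4 - (1 - 1*1) + 12*6))*17 = (29*(-4 - (1 - 1) + 72))*17 = (29*(-4 - 1*0 + 72))*17 = (29*(-4 + 0 + 72))*17 = (29*68)*17 = 1972*17 = 33524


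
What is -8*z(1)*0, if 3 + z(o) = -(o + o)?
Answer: 0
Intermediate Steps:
z(o) = -3 - 2*o (z(o) = -3 - (o + o) = -3 - 2*o)
-8*z(1)*0 = -8*(-3 - 2*1)*0 = -8*(-3 - 2)*0 = -8*(-5)*0 = 40*0 = 0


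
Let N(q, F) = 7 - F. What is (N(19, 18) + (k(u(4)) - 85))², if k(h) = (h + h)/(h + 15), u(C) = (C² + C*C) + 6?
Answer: 25120144/2809 ≈ 8942.7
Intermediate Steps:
u(C) = 6 + 2*C² (u(C) = (C² + C²) + 6 = 2*C² + 6 = 6 + 2*C²)
k(h) = 2*h/(15 + h) (k(h) = (2*h)/(15 + h) = 2*h/(15 + h))
(N(19, 18) + (k(u(4)) - 85))² = ((7 - 1*18) + (2*(6 + 2*4²)/(15 + (6 + 2*4²)) - 85))² = ((7 - 18) + (2*(6 + 2*16)/(15 + (6 + 2*16)) - 85))² = (-11 + (2*(6 + 32)/(15 + (6 + 32)) - 85))² = (-11 + (2*38/(15 + 38) - 85))² = (-11 + (2*38/53 - 85))² = (-11 + (2*38*(1/53) - 85))² = (-11 + (76/53 - 85))² = (-11 - 4429/53)² = (-5012/53)² = 25120144/2809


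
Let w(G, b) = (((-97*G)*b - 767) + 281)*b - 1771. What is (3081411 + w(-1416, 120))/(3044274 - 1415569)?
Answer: 396178024/325741 ≈ 1216.2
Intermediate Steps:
w(G, b) = -1771 + b*(-486 - 97*G*b) (w(G, b) = ((-97*G*b - 767) + 281)*b - 1771 = ((-767 - 97*G*b) + 281)*b - 1771 = (-486 - 97*G*b)*b - 1771 = b*(-486 - 97*G*b) - 1771 = -1771 + b*(-486 - 97*G*b))
(3081411 + w(-1416, 120))/(3044274 - 1415569) = (3081411 + (-1771 - 486*120 - 97*(-1416)*120²))/(3044274 - 1415569) = (3081411 + (-1771 - 58320 - 97*(-1416)*14400))/1628705 = (3081411 + (-1771 - 58320 + 1977868800))*(1/1628705) = (3081411 + 1977808709)*(1/1628705) = 1980890120*(1/1628705) = 396178024/325741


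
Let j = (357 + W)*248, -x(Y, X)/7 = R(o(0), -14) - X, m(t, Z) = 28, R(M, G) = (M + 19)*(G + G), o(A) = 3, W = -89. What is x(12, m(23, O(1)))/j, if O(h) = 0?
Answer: 1127/16616 ≈ 0.067826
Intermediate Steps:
R(M, G) = 2*G*(19 + M) (R(M, G) = (19 + M)*(2*G) = 2*G*(19 + M))
x(Y, X) = 4312 + 7*X (x(Y, X) = -7*(2*(-14)*(19 + 3) - X) = -7*(2*(-14)*22 - X) = -7*(-616 - X) = 4312 + 7*X)
j = 66464 (j = (357 - 89)*248 = 268*248 = 66464)
x(12, m(23, O(1)))/j = (4312 + 7*28)/66464 = (4312 + 196)*(1/66464) = 4508*(1/66464) = 1127/16616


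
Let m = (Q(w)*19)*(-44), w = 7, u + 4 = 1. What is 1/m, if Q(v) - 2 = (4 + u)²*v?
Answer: -1/7524 ≈ -0.00013291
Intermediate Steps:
u = -3 (u = -4 + 1 = -3)
Q(v) = 2 + v (Q(v) = 2 + (4 - 3)²*v = 2 + 1²*v = 2 + 1*v = 2 + v)
m = -7524 (m = ((2 + 7)*19)*(-44) = (9*19)*(-44) = 171*(-44) = -7524)
1/m = 1/(-7524) = -1/7524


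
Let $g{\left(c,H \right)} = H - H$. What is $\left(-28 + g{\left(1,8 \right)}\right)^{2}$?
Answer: $784$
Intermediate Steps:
$g{\left(c,H \right)} = 0$
$\left(-28 + g{\left(1,8 \right)}\right)^{2} = \left(-28 + 0\right)^{2} = \left(-28\right)^{2} = 784$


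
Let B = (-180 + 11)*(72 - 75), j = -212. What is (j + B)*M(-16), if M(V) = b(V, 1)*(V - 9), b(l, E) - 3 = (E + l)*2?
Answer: 199125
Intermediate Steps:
b(l, E) = 3 + 2*E + 2*l (b(l, E) = 3 + (E + l)*2 = 3 + (2*E + 2*l) = 3 + 2*E + 2*l)
M(V) = (-9 + V)*(5 + 2*V) (M(V) = (3 + 2*1 + 2*V)*(V - 9) = (3 + 2 + 2*V)*(-9 + V) = (5 + 2*V)*(-9 + V) = (-9 + V)*(5 + 2*V))
B = 507 (B = -169*(-3) = 507)
(j + B)*M(-16) = (-212 + 507)*((-9 - 16)*(5 + 2*(-16))) = 295*(-25*(5 - 32)) = 295*(-25*(-27)) = 295*675 = 199125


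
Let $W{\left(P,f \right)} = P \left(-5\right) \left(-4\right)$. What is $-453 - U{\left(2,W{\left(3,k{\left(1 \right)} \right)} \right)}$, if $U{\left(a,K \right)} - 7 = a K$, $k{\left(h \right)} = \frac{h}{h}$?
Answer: $-580$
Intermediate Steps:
$k{\left(h \right)} = 1$
$W{\left(P,f \right)} = 20 P$ ($W{\left(P,f \right)} = - 5 P \left(-4\right) = 20 P$)
$U{\left(a,K \right)} = 7 + K a$ ($U{\left(a,K \right)} = 7 + a K = 7 + K a$)
$-453 - U{\left(2,W{\left(3,k{\left(1 \right)} \right)} \right)} = -453 - \left(7 + 20 \cdot 3 \cdot 2\right) = -453 - \left(7 + 60 \cdot 2\right) = -453 - \left(7 + 120\right) = -453 - 127 = -580$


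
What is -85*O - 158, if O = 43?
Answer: -3813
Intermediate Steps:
-85*O - 158 = -85*43 - 158 = -3655 - 158 = -3813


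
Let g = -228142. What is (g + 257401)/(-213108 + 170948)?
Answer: -29259/42160 ≈ -0.69400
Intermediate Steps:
(g + 257401)/(-213108 + 170948) = (-228142 + 257401)/(-213108 + 170948) = 29259/(-42160) = 29259*(-1/42160) = -29259/42160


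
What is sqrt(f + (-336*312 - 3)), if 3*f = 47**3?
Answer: I*sqrt(632046)/3 ≈ 265.0*I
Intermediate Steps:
f = 103823/3 (f = (1/3)*47**3 = (1/3)*103823 = 103823/3 ≈ 34608.)
sqrt(f + (-336*312 - 3)) = sqrt(103823/3 + (-336*312 - 3)) = sqrt(103823/3 + (-104832 - 3)) = sqrt(103823/3 - 104835) = sqrt(-210682/3) = I*sqrt(632046)/3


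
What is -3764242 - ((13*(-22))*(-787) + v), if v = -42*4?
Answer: -3989156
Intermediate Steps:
v = -168
-3764242 - ((13*(-22))*(-787) + v) = -3764242 - ((13*(-22))*(-787) - 168) = -3764242 - (-286*(-787) - 168) = -3764242 - (225082 - 168) = -3764242 - 1*224914 = -3764242 - 224914 = -3989156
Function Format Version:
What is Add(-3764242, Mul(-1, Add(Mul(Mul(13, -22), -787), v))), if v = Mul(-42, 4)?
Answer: -3989156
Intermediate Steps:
v = -168
Add(-3764242, Mul(-1, Add(Mul(Mul(13, -22), -787), v))) = Add(-3764242, Mul(-1, Add(Mul(Mul(13, -22), -787), -168))) = Add(-3764242, Mul(-1, Add(Mul(-286, -787), -168))) = Add(-3764242, Mul(-1, Add(225082, -168))) = Add(-3764242, Mul(-1, 224914)) = Add(-3764242, -224914) = -3989156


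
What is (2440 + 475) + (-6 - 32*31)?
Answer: 1917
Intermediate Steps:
(2440 + 475) + (-6 - 32*31) = 2915 + (-6 - 992) = 2915 - 998 = 1917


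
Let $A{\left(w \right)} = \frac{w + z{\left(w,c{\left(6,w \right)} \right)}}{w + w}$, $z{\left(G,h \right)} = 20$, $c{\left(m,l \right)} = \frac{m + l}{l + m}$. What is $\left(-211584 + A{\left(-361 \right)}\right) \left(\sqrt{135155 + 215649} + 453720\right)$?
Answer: $- \frac{1823993885580}{19} - \frac{152763307 \sqrt{87701}}{361} \approx -9.6125 \cdot 10^{10}$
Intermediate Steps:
$c{\left(m,l \right)} = 1$ ($c{\left(m,l \right)} = \frac{l + m}{l + m} = 1$)
$A{\left(w \right)} = \frac{20 + w}{2 w}$ ($A{\left(w \right)} = \frac{w + 20}{w + w} = \frac{20 + w}{2 w}$)
$\left(-211584 + A{\left(-361 \right)}\right) \left(\sqrt{135155 + 215649} + 453720\right) = \left(-211584 + \frac{20 - 361}{2 \left(-361\right)}\right) \left(\sqrt{135155 + 215649} + 453720\right) = \left(-211584 + \frac{1}{2} \left(- \frac{1}{361}\right) \left(-341\right)\right) \left(\sqrt{350804} + 453720\right) = \left(-211584 + \frac{341}{722}\right) \left(2 \sqrt{87701} + 453720\right) = - \frac{152763307 \left(453720 + 2 \sqrt{87701}\right)}{722} = - \frac{1823993885580}{19} - \frac{152763307 \sqrt{87701}}{361}$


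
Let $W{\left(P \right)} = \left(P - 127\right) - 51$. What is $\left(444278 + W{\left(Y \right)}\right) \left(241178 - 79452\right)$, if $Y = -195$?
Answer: $71790980030$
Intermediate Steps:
$W{\left(P \right)} = -178 + P$ ($W{\left(P \right)} = \left(-127 + P\right) - 51 = -178 + P$)
$\left(444278 + W{\left(Y \right)}\right) \left(241178 - 79452\right) = \left(444278 - 373\right) \left(241178 - 79452\right) = 443905 \cdot 161726 = 71790980030$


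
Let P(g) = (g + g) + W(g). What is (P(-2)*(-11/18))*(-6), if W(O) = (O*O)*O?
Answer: -44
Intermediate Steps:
W(O) = O³ (W(O) = O²*O = O³)
P(g) = g³ + 2*g (P(g) = (g + g) + g³ = 2*g + g³ = g³ + 2*g)
(P(-2)*(-11/18))*(-6) = ((-2*(2 + (-2)²))*(-11/18))*(-6) = ((-2*(2 + 4))*(-11*1/18))*(-6) = (-2*6*(-11/18))*(-6) = -12*(-11/18)*(-6) = (22/3)*(-6) = -44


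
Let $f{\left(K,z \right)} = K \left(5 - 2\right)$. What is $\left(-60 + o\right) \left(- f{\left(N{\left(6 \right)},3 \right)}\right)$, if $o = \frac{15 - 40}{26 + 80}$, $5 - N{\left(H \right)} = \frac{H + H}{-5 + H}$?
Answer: $- \frac{134085}{106} \approx -1265.0$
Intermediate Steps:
$N{\left(H \right)} = 5 - \frac{2 H}{-5 + H}$ ($N{\left(H \right)} = 5 - \frac{H + H}{-5 + H} = 5 - \frac{2 H}{-5 + H}$)
$f{\left(K,z \right)} = 3 K$ ($f{\left(K,z \right)} = K 3 = 3 K$)
$o = - \frac{25}{106} \approx -0.23585$
$\left(-60 + o\right) \left(- f{\left(N{\left(6 \right)},3 \right)}\right) = \left(-60 - \frac{25}{106}\right) \left(- 3 \frac{-25 + 3 \cdot 6}{-5 + 6}\right) = - \frac{6385 \left(- 3 \frac{-25 + 18}{1}\right)}{106} = - \frac{6385 \left(- 3 \cdot 1 \left(-7\right)\right)}{106} = - \frac{6385 \left(- 3 \left(-7\right)\right)}{106} = - \frac{6385 \left(\left(-1\right) \left(-21\right)\right)}{106} = \left(- \frac{6385}{106}\right) 21 = - \frac{134085}{106}$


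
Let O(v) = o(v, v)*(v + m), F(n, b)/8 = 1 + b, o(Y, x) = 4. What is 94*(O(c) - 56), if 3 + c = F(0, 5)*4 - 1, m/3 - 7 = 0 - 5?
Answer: 67680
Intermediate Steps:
m = 6 (m = 21 + 3*(0 - 5) = 21 + 3*(-5) = 21 - 15 = 6)
F(n, b) = 8 + 8*b (F(n, b) = 8*(1 + b) = 8 + 8*b)
c = 188 (c = -3 + ((8 + 8*5)*4 - 1) = -3 + ((8 + 40)*4 - 1) = -3 + (48*4 - 1) = -3 + (192 - 1) = -3 + 191 = 188)
O(v) = 24 + 4*v (O(v) = 4*(v + 6) = 4*(6 + v) = 24 + 4*v)
94*(O(c) - 56) = 94*((24 + 4*188) - 56) = 94*((24 + 752) - 56) = 94*(776 - 56) = 94*720 = 67680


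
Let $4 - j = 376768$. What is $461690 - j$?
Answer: $838454$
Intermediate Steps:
$j = -376764$ ($j = 4 - 376768 = -376764$)
$461690 - j = 461690 - -376764 = 461690 + 376764 = 838454$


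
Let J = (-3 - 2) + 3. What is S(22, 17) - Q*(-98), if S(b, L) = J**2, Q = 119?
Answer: 11666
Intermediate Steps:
J = -2 (J = -5 + 3 = -2)
S(b, L) = 4 (S(b, L) = (-2)**2 = 4)
S(22, 17) - Q*(-98) = 4 - 119*(-98) = 4 - 1*(-11662) = 4 + 11662 = 11666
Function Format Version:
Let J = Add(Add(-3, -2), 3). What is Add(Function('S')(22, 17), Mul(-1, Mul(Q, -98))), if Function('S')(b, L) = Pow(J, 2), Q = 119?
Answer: 11666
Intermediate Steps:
J = -2 (J = Add(-5, 3) = -2)
Function('S')(b, L) = 4 (Function('S')(b, L) = Pow(-2, 2) = 4)
Add(Function('S')(22, 17), Mul(-1, Mul(Q, -98))) = Add(4, Mul(-1, Mul(119, -98))) = Add(4, Mul(-1, -11662)) = Add(4, 11662) = 11666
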